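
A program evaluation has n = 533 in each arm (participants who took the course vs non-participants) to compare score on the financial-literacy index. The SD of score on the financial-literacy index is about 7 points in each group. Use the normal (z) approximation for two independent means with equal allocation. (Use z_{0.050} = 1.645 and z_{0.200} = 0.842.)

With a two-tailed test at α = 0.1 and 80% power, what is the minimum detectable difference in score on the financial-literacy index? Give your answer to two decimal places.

δ = (z_{α/2} + z_β) · √((σ₁²+σ₂²)/n)
  = (1.645 + 0.842) · √(98/533)
  = 2.487 · √0.18386
  = 2.487 · 0.4288
  = 1.0664

Minimum detectable difference ≈ 1.07 points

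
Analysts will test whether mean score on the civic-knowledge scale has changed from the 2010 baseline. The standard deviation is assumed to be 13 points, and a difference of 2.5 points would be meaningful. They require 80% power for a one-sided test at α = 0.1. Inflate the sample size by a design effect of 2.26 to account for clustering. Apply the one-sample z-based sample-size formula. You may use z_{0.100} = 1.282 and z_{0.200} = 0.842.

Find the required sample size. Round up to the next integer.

n = 276

n = (z_α + z_β)² · σ² / δ²
  = (1.282 + 0.842)² · 13² / 2.5²
  = 4.5114 · 169 / 6.25
  = 121.99
Design effect: 2.26 × 121.99 = 275.69.
Round up → n = 276.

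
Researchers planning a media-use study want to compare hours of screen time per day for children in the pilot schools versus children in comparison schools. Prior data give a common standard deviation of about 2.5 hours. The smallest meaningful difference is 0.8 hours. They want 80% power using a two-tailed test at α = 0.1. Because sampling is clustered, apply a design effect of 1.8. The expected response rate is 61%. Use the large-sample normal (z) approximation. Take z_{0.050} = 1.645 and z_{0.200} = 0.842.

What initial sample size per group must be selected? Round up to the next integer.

n = (z_{α/2} + z_β)² · (σ₁² + σ₂²) / δ²
  = (1.645 + 0.842)² · (2·2.5² = 12.5) / 0.8²
  = 6.1852 · 12.5 / 0.64
  = 120.80
Design effect: 1.8 × 120.80 = 217.45.
Adjust for 61% response: 217.45 / 0.61 = 356.47.
Round up → n = 357 per group.

n = 357 per group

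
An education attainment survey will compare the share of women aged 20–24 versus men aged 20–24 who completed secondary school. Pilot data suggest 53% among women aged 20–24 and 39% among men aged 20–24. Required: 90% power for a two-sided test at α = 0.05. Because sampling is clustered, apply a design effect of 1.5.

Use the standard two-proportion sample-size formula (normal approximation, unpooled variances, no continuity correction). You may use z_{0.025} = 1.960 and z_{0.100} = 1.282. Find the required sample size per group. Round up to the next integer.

n = (z_{α/2} + z_β)² · [p₁(1−p₁) + p₂(1−p₂)] / (p₁ − p₂)²
  = (1.960 + 1.282)² · (0.53·0.47 + 0.39·0.61) / (0.14)²
  = (3.242)² · (0.2491 + 0.2379) / 0.0196
  = 10.5106 · 0.4870 / 0.0196
  = 261.16
Design effect: 1.5 × 261.16 = 391.73.
Round up → n = 392 per group.

n = 392 per group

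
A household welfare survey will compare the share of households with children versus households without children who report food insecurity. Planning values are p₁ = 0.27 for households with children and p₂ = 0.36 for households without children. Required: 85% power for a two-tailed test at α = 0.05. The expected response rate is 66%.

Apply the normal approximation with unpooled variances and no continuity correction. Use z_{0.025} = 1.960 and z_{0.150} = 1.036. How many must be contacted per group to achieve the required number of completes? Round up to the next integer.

n = (z_{α/2} + z_β)² · [p₁(1−p₁) + p₂(1−p₂)] / (p₁ − p₂)²
  = (1.960 + 1.036)² · (0.27·0.73 + 0.36·0.64) / (-0.09)²
  = (2.996)² · (0.1971 + 0.2304) / 0.0081
  = 8.9760 · 0.4275 / 0.0081
  = 473.73
Adjust for 66% response: 473.73 / 0.66 = 717.78.
Round up → n = 718 per group.

n = 718 per group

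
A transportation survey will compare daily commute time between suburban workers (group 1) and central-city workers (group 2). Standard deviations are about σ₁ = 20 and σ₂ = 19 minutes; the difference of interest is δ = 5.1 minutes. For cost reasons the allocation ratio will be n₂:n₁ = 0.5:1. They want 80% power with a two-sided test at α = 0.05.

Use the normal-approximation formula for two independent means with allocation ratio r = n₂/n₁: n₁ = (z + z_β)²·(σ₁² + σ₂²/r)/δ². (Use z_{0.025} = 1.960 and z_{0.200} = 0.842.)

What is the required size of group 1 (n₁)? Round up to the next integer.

n₁ = (z_{α/2} + z_β)² · (σ₁² + σ₂²/r) / δ²
   = (1.960 + 0.842)² · (20² + 19²/0.5) / 5.1²
   = 7.8512 · (400 + 722) / 26.01
   = 7.8512 · 1122 / 26.01
   = 338.68
Round up → n₁ = 339; n₂ = r·n₁ = 0.5 × 339 = 170.

n₁ = 339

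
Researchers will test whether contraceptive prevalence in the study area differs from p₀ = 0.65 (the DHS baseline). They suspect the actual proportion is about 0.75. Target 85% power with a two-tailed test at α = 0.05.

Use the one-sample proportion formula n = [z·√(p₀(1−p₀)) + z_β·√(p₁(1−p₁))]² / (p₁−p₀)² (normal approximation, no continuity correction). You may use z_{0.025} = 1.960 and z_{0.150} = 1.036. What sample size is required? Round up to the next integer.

n = 192

n = [z_{α/2}·√(p₀q₀) + z_β·√(p₁q₁)]² / (p₁ − p₀)²
  = [1.960·√(0.65·0.35) + 1.036·√(0.75·0.25)]² / (0.10)²
  = [1.960·0.4770 + 1.036·0.4330]² / 0.0100
  = [1.3835]² / 0.0100
  = 191.40
Round up → n = 192.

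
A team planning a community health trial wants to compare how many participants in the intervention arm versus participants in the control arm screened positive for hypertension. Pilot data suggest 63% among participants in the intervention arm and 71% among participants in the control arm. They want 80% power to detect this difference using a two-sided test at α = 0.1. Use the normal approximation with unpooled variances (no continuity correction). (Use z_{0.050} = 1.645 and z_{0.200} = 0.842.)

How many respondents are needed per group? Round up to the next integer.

n = (z_{α/2} + z_β)² · [p₁(1−p₁) + p₂(1−p₂)] / (p₁ − p₂)²
  = (1.645 + 0.842)² · (0.63·0.37 + 0.71·0.29) / (-0.08)²
  = (2.487)² · (0.2331 + 0.2059) / 0.0064
  = 6.1852 · 0.4390 / 0.0064
  = 424.26
Round up → n = 425 per group.

n = 425 per group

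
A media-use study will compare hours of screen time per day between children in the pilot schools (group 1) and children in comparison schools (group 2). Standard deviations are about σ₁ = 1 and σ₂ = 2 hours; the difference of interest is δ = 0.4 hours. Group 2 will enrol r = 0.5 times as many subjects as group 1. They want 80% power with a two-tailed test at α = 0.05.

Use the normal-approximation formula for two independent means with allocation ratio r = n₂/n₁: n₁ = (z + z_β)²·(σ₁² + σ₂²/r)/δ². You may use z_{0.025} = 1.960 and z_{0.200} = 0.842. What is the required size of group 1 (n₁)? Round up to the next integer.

n₁ = 442

n₁ = (z_{α/2} + z_β)² · (σ₁² + σ₂²/r) / δ²
   = (1.960 + 0.842)² · (1² + 2²/0.5) / 0.4²
   = 7.8512 · (1 + 8) / 0.16
   = 7.8512 · 9 / 0.16
   = 441.63
Round up → n₁ = 442; n₂ = r·n₁ = 0.5 × 442 = 221.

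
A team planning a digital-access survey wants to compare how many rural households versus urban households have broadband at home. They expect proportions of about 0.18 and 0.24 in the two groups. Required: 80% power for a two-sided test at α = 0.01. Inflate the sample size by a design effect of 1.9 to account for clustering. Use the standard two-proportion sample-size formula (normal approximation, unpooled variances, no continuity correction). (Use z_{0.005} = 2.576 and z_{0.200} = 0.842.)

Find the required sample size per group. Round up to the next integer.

n = (z_{α/2} + z_β)² · [p₁(1−p₁) + p₂(1−p₂)] / (p₁ − p₂)²
  = (2.576 + 0.842)² · (0.18·0.82 + 0.24·0.76) / (-0.06)²
  = (3.418)² · (0.1476 + 0.1824) / 0.0036
  = 11.6827 · 0.3300 / 0.0036
  = 1070.92
Design effect: 1.9 × 1070.92 = 2034.74.
Round up → n = 2035 per group.

n = 2035 per group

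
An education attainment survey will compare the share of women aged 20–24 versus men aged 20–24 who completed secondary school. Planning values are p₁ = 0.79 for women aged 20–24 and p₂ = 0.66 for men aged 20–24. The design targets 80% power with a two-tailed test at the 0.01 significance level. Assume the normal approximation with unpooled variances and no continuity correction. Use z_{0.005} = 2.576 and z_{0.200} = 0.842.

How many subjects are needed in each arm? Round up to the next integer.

n = 270 per group

n = (z_{α/2} + z_β)² · [p₁(1−p₁) + p₂(1−p₂)] / (p₁ − p₂)²
  = (2.576 + 0.842)² · (0.79·0.21 + 0.66·0.34) / (0.13)²
  = (3.418)² · (0.1659 + 0.2244) / 0.0169
  = 11.6827 · 0.3903 / 0.0169
  = 269.81
Round up → n = 270 per group.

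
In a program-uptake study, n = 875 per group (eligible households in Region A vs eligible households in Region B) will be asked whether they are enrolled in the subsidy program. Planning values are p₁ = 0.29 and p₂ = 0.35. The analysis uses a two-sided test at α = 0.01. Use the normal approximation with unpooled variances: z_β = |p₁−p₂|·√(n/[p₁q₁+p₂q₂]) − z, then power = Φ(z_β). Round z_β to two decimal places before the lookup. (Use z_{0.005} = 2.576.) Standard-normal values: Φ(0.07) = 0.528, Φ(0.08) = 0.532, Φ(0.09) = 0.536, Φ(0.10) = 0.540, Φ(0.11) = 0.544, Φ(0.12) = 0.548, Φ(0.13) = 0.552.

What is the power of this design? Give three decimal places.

z_β = |p₁−p₂|·√(n/[p₁q₁+p₂q₂]) − z_{α/2}
    = 0.06 · √(875/0.4334) − 2.576
    = 0.06 · 44.9324 − 2.576
    = 2.6959 − 2.576 = 0.1199 → 0.12
Power = Φ(0.12) = 0.548.

Power ≈ 0.548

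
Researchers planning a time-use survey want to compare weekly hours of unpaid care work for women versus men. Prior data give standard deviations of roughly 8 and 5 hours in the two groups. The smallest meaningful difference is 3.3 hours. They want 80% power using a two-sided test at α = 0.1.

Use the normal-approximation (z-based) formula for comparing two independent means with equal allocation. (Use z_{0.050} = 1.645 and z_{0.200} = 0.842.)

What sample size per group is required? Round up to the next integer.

n = (z_{α/2} + z_β)² · (σ₁² + σ₂²) / δ²
  = (1.645 + 0.842)² · (8² + 5² = 89) / 3.3²
  = 6.1852 · 89 / 10.89
  = 50.55
Round up → n = 51 per group.

n = 51 per group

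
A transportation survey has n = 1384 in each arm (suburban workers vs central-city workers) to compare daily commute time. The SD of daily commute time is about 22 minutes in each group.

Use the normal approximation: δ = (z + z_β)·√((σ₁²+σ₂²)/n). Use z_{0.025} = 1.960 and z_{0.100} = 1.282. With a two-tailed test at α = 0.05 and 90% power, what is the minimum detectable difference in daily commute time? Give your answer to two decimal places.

Minimum detectable difference ≈ 2.71 minutes

δ = (z_{α/2} + z_β) · √((σ₁²+σ₂²)/n)
  = (1.960 + 1.282) · √(968/1384)
  = 3.242 · √0.69942
  = 3.242 · 0.8363
  = 2.7113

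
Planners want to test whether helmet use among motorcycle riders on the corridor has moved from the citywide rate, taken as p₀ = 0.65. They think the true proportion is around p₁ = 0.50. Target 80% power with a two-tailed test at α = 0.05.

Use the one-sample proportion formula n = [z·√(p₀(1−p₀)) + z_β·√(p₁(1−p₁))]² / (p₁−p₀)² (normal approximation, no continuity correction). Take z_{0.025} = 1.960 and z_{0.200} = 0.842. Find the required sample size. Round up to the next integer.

n = [z_{α/2}·√(p₀q₀) + z_β·√(p₁q₁)]² / (p₁ − p₀)²
  = [1.960·√(0.65·0.35) + 0.842·√(0.50·0.50)]² / (-0.15)²
  = [1.960·0.4770 + 0.842·0.5000]² / 0.0225
  = [1.3559]² / 0.0225
  = 81.70
Round up → n = 82.

n = 82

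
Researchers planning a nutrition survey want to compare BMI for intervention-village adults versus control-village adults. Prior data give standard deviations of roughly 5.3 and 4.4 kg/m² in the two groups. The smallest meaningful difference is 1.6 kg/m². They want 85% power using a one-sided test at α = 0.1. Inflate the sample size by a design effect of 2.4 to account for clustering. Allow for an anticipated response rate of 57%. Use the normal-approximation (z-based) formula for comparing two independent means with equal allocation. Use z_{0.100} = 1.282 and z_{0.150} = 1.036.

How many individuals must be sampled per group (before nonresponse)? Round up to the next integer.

n = 420 per group

n = (z_α + z_β)² · (σ₁² + σ₂²) / δ²
  = (1.282 + 1.036)² · (5.3² + 4.4² = 47.45) / 1.6²
  = 5.3731 · 47.45 / 2.56
  = 99.59
Design effect: 2.4 × 99.59 = 239.02.
Adjust for 57% response: 239.02 / 0.57 = 419.33.
Round up → n = 420 per group.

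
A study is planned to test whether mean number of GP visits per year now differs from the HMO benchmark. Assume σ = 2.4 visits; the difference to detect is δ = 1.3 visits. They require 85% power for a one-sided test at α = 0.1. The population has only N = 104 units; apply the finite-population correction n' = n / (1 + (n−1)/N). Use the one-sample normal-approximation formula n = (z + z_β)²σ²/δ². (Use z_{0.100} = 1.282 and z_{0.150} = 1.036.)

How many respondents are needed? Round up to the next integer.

n = (z_α + z_β)² · σ² / δ²
  = (1.282 + 1.036)² · 2.4² / 1.3²
  = 5.3731 · 5.76 / 1.69
  = 18.31
Finite-population correction (N = 104): 18.31 / (1 + (18.31 − 1)/104) = 15.70.
Round up → n = 16.

n = 16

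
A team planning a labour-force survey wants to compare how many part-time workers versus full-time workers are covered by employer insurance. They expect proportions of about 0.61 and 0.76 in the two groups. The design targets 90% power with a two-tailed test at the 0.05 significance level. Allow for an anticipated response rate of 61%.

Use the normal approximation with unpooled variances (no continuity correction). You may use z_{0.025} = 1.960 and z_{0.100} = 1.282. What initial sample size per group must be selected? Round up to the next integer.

n = 322 per group

n = (z_{α/2} + z_β)² · [p₁(1−p₁) + p₂(1−p₂)] / (p₁ − p₂)²
  = (1.960 + 1.282)² · (0.61·0.39 + 0.76·0.24) / (-0.15)²
  = (3.242)² · (0.2379 + 0.1824) / 0.0225
  = 10.5106 · 0.4203 / 0.0225
  = 196.34
Adjust for 61% response: 196.34 / 0.61 = 321.86.
Round up → n = 322 per group.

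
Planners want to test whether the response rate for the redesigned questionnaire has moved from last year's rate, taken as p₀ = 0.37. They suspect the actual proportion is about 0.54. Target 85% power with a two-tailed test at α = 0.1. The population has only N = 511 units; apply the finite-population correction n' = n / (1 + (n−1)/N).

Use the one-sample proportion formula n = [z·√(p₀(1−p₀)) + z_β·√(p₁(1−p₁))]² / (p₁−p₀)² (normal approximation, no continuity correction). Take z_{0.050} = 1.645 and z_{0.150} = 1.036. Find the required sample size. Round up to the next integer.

n = 54

n = [z_{α/2}·√(p₀q₀) + z_β·√(p₁q₁)]² / (p₁ − p₀)²
  = [1.645·√(0.37·0.63) + 1.036·√(0.54·0.46)]² / (0.17)²
  = [1.645·0.4828 + 1.036·0.4984]² / 0.0289
  = [1.3106]² / 0.0289
  = 59.43
Finite-population correction (N = 511): 59.43 / (1 + (59.43 − 1)/511) = 53.33.
Round up → n = 54.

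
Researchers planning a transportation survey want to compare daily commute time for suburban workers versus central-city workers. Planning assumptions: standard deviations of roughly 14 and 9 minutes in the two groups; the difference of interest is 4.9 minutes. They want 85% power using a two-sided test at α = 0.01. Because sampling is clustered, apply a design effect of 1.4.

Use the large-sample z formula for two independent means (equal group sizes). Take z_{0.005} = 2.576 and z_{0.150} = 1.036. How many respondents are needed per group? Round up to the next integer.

n = (z_{α/2} + z_β)² · (σ₁² + σ₂²) / δ²
  = (2.576 + 1.036)² · (14² + 9² = 277) / 4.9²
  = 13.0465 · 277 / 24.01
  = 150.52
Design effect: 1.4 × 150.52 = 210.72.
Round up → n = 211 per group.

n = 211 per group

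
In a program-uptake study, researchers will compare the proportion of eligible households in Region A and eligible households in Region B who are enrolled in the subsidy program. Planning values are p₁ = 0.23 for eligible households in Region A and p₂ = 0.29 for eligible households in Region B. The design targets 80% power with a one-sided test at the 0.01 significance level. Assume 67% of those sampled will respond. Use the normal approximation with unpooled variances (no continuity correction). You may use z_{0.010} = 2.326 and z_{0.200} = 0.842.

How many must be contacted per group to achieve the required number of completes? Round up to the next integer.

n = (z_α + z_β)² · [p₁(1−p₁) + p₂(1−p₂)] / (p₁ − p₂)²
  = (2.326 + 0.842)² · (0.23·0.77 + 0.29·0.71) / (-0.06)²
  = (3.168)² · (0.1771 + 0.2059) / 0.0036
  = 10.0362 · 0.3830 / 0.0036
  = 1067.74
Adjust for 67% response: 1067.74 / 0.67 = 1593.65.
Round up → n = 1594 per group.

n = 1594 per group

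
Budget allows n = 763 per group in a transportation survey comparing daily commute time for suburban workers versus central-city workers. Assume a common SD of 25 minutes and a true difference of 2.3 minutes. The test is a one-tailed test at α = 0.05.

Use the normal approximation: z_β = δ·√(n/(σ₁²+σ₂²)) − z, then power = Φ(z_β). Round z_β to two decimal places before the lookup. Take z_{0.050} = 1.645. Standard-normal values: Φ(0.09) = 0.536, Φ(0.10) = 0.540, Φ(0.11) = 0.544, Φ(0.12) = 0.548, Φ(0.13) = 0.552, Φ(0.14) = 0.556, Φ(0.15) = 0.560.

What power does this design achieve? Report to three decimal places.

Power ≈ 0.560

z_β = δ·√(n/(σ₁²+σ₂²)) − z_α
    = 2.3 · √(763/1250) − 1.645
    = 2.3 · 0.78128 − 1.645
    = 1.7969 − 1.645 = 0.1519 → 0.15
Power = Φ(0.15) = 0.560.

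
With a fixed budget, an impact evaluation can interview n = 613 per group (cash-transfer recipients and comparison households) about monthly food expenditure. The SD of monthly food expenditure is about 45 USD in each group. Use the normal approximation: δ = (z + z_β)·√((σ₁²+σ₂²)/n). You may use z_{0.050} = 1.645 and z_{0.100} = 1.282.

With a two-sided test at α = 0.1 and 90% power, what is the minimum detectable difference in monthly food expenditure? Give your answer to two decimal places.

Minimum detectable difference ≈ 7.52 USD

δ = (z_{α/2} + z_β) · √((σ₁²+σ₂²)/n)
  = (1.645 + 1.282) · √(4050/613)
  = 2.927 · √6.6069
  = 2.927 · 2.5704
  = 7.5235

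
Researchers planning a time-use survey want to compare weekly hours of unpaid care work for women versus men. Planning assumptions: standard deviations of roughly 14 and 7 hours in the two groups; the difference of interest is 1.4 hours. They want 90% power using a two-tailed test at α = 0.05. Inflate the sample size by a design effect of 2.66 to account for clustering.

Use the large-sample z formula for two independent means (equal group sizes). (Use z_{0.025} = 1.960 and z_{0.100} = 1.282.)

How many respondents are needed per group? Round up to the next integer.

n = (z_{α/2} + z_β)² · (σ₁² + σ₂²) / δ²
  = (1.960 + 1.282)² · (14² + 7² = 245) / 1.4²
  = 10.5106 · 245 / 1.96
  = 1313.82
Design effect: 2.66 × 1313.82 = 3494.76.
Round up → n = 3495 per group.

n = 3495 per group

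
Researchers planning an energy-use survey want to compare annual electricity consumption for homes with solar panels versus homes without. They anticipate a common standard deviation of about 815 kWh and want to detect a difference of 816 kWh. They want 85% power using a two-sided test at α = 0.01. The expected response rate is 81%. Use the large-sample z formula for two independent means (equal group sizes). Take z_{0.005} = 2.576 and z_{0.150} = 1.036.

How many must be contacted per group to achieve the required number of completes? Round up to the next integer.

n = 33 per group

n = (z_{α/2} + z_β)² · (σ₁² + σ₂²) / δ²
  = (2.576 + 1.036)² · (2·815² = 1328450) / 816²
  = 13.0465 · 1328450 / 665856
  = 26.03
Adjust for 81% response: 26.03 / 0.81 = 32.13.
Round up → n = 33 per group.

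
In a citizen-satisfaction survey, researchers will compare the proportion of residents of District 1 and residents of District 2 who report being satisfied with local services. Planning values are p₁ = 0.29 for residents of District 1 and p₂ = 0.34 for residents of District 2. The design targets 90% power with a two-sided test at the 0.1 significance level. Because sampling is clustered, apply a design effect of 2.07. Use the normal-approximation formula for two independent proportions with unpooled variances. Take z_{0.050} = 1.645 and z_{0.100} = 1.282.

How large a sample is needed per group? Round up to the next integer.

n = (z_{α/2} + z_β)² · [p₁(1−p₁) + p₂(1−p₂)] / (p₁ − p₂)²
  = (1.645 + 1.282)² · (0.29·0.71 + 0.34·0.66) / (-0.05)²
  = (2.927)² · (0.2059 + 0.2244) / 0.0025
  = 8.5673 · 0.4303 / 0.0025
  = 1474.61
Design effect: 2.07 × 1474.61 = 3052.44.
Round up → n = 3053 per group.

n = 3053 per group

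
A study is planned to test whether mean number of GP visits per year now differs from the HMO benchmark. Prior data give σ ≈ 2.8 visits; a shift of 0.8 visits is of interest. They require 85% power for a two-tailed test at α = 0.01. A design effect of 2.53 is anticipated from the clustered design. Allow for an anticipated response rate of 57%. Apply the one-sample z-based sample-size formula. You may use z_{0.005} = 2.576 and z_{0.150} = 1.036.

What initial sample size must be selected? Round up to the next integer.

n = (z_{α/2} + z_β)² · σ² / δ²
  = (2.576 + 1.036)² · 2.8² / 0.8²
  = 13.0465 · 7.84 / 0.64
  = 159.82
Design effect: 2.53 × 159.82 = 404.35.
Adjust for 57% response: 404.35 / 0.57 = 709.38.
Round up → n = 710.

n = 710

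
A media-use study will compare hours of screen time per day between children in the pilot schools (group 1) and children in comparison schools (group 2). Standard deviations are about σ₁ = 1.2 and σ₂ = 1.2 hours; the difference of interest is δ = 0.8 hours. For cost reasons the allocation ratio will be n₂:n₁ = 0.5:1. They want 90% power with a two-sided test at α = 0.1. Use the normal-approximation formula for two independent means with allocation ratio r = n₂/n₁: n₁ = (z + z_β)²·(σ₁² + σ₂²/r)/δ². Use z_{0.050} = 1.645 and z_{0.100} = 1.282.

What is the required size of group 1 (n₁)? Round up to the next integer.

n₁ = 58

n₁ = (z_{α/2} + z_β)² · (σ₁² + σ₂²/r) / δ²
   = (1.645 + 1.282)² · (1.2² + 1.2²/0.5) / 0.8²
   = 8.5673 · (1.44 + 2.88) / 0.64
   = 8.5673 · 4.32 / 0.64
   = 57.83
Round up → n₁ = 58; n₂ = r·n₁ = 0.5 × 58 = 29.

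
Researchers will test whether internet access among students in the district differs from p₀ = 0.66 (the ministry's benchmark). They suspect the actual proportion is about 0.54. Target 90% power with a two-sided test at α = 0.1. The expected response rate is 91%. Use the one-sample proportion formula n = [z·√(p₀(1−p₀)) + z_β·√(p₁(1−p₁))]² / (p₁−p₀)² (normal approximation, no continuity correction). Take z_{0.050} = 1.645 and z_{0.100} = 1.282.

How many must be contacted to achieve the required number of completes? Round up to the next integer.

n = 154

n = [z_{α/2}·√(p₀q₀) + z_β·√(p₁q₁)]² / (p₁ − p₀)²
  = [1.645·√(0.66·0.34) + 1.282·√(0.54·0.46)]² / (-0.12)²
  = [1.645·0.4737 + 1.282·0.4984]² / 0.0144
  = [1.4182]² / 0.0144
  = 139.67
Adjust for 91% response: 139.67 / 0.91 = 153.49.
Round up → n = 154.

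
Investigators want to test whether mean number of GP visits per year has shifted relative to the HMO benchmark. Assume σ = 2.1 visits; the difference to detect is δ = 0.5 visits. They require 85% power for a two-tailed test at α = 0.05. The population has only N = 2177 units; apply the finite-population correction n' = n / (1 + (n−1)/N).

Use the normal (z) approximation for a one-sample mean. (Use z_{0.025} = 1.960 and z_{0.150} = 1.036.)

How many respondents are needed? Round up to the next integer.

n = 148

n = (z_{α/2} + z_β)² · σ² / δ²
  = (1.960 + 1.036)² · 2.1² / 0.5²
  = 8.9760 · 4.41 / 0.25
  = 158.34
Finite-population correction (N = 2177): 158.34 / (1 + (158.34 − 1)/2177) = 147.66.
Round up → n = 148.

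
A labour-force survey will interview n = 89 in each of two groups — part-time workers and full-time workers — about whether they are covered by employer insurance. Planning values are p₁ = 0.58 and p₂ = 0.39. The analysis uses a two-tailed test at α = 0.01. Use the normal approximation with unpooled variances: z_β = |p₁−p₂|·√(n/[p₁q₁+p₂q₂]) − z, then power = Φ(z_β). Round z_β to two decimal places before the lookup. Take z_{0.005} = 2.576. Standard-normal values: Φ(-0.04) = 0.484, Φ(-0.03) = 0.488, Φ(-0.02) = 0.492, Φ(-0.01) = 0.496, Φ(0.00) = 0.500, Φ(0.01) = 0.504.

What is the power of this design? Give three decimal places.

Power ≈ 0.504

z_β = |p₁−p₂|·√(n/[p₁q₁+p₂q₂]) − z_{α/2}
    = 0.19 · √(89/0.4815) − 2.576
    = 0.19 · 13.5956 − 2.576
    = 2.5832 − 2.576 = 0.0072 → 0.01
Power = Φ(0.01) = 0.504.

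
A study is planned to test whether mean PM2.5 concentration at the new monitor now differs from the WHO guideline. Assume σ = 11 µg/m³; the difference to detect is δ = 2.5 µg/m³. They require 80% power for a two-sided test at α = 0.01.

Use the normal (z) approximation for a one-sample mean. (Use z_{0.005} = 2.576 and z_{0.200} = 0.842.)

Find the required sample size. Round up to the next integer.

n = 227

n = (z_{α/2} + z_β)² · σ² / δ²
  = (2.576 + 0.842)² · 11² / 2.5²
  = 11.6827 · 121 / 6.25
  = 226.18
Round up → n = 227.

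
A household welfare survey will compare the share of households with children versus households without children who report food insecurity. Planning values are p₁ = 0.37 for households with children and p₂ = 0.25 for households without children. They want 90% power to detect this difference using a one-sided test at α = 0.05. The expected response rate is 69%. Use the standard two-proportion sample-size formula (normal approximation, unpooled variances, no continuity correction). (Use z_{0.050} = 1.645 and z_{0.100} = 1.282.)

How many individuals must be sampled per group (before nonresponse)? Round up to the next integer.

n = 363 per group

n = (z_α + z_β)² · [p₁(1−p₁) + p₂(1−p₂)] / (p₁ − p₂)²
  = (1.645 + 1.282)² · (0.37·0.63 + 0.25·0.75) / (0.12)²
  = (2.927)² · (0.2331 + 0.1875) / 0.0144
  = 8.5673 · 0.4206 / 0.0144
  = 250.24
Adjust for 69% response: 250.24 / 0.69 = 362.66.
Round up → n = 363 per group.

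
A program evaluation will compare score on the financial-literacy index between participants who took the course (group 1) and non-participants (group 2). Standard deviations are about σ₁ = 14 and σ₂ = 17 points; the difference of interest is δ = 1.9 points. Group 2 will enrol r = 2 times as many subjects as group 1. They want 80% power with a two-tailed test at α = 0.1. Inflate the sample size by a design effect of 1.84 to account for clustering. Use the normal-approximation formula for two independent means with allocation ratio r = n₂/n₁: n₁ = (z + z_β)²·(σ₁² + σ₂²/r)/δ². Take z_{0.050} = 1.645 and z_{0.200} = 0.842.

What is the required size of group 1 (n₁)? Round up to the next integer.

n₁ = (z_{α/2} + z_β)² · (σ₁² + σ₂²/r) / δ²
   = (1.645 + 0.842)² · (14² + 17²/2) / 1.9²
   = 6.1852 · (196 + 144.5) / 3.61
   = 6.1852 · 340.5 / 3.61
   = 583.39
Design effect: 1.84 × 583.39 = 1073.44.
Round up → n₁ = 1074; n₂ = r·n₁ = 2 × 1074 = 2148.

n₁ = 1074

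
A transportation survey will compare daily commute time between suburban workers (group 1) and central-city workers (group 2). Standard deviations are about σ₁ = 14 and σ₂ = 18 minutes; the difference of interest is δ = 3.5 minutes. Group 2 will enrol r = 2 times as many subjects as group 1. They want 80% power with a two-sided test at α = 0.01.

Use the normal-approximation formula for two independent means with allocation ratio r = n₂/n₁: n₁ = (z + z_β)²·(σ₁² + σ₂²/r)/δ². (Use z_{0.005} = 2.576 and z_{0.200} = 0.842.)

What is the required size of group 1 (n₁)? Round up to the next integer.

n₁ = 342

n₁ = (z_{α/2} + z_β)² · (σ₁² + σ₂²/r) / δ²
   = (2.576 + 0.842)² · (14² + 18²/2) / 3.5²
   = 11.6827 · (196 + 162) / 12.25
   = 11.6827 · 358 / 12.25
   = 341.42
Round up → n₁ = 342; n₂ = r·n₁ = 2 × 342 = 684.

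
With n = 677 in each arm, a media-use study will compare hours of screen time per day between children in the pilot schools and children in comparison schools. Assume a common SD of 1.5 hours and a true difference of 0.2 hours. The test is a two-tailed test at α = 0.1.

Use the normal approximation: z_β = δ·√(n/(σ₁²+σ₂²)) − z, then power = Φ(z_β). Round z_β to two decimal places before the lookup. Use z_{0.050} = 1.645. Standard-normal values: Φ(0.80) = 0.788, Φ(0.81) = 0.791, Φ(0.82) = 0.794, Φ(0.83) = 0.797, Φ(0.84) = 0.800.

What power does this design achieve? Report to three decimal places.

z_β = δ·√(n/(σ₁²+σ₂²)) − z_{α/2}
    = 0.2 · √(677/4.5) − 1.645
    = 0.2 · 12.26558 − 1.645
    = 2.4531 − 1.645 = 0.8081 → 0.81
Power = Φ(0.81) = 0.791.

Power ≈ 0.791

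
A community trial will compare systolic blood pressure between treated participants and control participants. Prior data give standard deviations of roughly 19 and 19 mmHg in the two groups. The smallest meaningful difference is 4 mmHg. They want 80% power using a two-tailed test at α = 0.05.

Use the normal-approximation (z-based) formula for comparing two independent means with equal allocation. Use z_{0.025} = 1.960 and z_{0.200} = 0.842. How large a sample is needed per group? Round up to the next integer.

n = (z_{α/2} + z_β)² · (σ₁² + σ₂²) / δ²
  = (1.960 + 0.842)² · (19² + 19² = 722) / 4²
  = 7.8512 · 722 / 16
  = 354.29
Round up → n = 355 per group.

n = 355 per group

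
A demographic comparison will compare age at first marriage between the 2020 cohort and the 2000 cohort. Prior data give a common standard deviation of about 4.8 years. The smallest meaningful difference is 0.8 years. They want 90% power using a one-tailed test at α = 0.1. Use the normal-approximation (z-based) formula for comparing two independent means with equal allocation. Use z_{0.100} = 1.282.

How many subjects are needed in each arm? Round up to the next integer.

n = (z_α + z_β)² · (σ₁² + σ₂²) / δ²
  = (1.282 + 1.282)² · (2·4.8² = 46.08) / 0.8²
  = 6.5741 · 46.08 / 0.64
  = 473.33
Round up → n = 474 per group.

n = 474 per group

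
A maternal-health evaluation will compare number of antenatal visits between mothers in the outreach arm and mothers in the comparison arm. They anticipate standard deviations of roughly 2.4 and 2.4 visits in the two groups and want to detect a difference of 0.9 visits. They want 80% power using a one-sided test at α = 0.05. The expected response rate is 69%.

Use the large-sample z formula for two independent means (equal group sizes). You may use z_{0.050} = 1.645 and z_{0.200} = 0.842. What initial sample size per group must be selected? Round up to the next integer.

n = (z_α + z_β)² · (σ₁² + σ₂²) / δ²
  = (1.645 + 0.842)² · (2.4² + 2.4² = 11.52) / 0.9²
  = 6.1852 · 11.52 / 0.81
  = 87.97
Adjust for 69% response: 87.97 / 0.69 = 127.49.
Round up → n = 128 per group.

n = 128 per group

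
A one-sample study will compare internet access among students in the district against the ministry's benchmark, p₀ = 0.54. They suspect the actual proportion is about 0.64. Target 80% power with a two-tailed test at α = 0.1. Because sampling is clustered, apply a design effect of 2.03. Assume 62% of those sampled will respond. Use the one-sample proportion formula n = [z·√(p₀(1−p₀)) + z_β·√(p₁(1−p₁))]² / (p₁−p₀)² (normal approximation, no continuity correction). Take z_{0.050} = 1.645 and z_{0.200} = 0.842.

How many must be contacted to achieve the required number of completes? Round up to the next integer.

n = [z_{α/2}·√(p₀q₀) + z_β·√(p₁q₁)]² / (p₁ − p₀)²
  = [1.645·√(0.54·0.46) + 0.842·√(0.64·0.36)]² / (0.10)²
  = [1.645·0.4984 + 0.842·0.4800]² / 0.0100
  = [1.2240]² / 0.0100
  = 149.82
Design effect: 2.03 × 149.82 = 304.14.
Adjust for 62% response: 304.14 / 0.62 = 490.55.
Round up → n = 491.

n = 491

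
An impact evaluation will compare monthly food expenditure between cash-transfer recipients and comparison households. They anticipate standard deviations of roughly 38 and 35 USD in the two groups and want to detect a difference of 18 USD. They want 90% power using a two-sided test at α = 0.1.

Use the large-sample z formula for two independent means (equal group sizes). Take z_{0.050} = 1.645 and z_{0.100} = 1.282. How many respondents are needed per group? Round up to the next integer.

n = 71 per group

n = (z_{α/2} + z_β)² · (σ₁² + σ₂²) / δ²
  = (1.645 + 1.282)² · (38² + 35² = 2669) / 18²
  = 8.5673 · 2669 / 324
  = 70.57
Round up → n = 71 per group.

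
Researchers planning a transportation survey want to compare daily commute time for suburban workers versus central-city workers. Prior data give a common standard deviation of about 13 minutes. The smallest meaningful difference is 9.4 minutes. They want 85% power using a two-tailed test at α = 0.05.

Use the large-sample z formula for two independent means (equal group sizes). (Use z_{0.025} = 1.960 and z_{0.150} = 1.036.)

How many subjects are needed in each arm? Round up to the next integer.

n = (z_{α/2} + z_β)² · (σ₁² + σ₂²) / δ²
  = (1.960 + 1.036)² · (2·13² = 338) / 9.4²
  = 8.9760 · 338 / 88.36
  = 34.34
Round up → n = 35 per group.

n = 35 per group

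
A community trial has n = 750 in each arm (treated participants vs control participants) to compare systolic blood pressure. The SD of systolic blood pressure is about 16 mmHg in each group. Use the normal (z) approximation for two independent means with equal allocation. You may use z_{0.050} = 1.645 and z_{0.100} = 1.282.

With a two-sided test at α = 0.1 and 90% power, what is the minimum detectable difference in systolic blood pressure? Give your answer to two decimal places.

Minimum detectable difference ≈ 2.42 mmHg

δ = (z_{α/2} + z_β) · √((σ₁²+σ₂²)/n)
  = (1.645 + 1.282) · √(512/750)
  = 2.927 · √0.68267
  = 2.927 · 0.8262
  = 2.4184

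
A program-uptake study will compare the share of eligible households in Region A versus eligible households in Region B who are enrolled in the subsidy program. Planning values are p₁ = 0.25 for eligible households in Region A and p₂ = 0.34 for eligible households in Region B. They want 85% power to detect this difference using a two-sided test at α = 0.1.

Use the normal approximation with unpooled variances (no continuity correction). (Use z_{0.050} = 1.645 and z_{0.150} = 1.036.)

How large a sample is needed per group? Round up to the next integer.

n = (z_{α/2} + z_β)² · [p₁(1−p₁) + p₂(1−p₂)] / (p₁ − p₂)²
  = (1.645 + 1.036)² · (0.25·0.75 + 0.34·0.66) / (-0.09)²
  = (2.681)² · (0.1875 + 0.2244) / 0.0081
  = 7.1878 · 0.4119 / 0.0081
  = 365.51
Round up → n = 366 per group.

n = 366 per group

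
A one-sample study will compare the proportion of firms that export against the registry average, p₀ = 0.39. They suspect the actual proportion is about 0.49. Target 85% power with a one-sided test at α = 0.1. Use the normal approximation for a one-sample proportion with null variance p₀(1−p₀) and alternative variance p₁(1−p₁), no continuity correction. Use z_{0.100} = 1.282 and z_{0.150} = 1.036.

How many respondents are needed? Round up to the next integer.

n = 131

n = [z_α·√(p₀q₀) + z_β·√(p₁q₁)]² / (p₁ − p₀)²
  = [1.282·√(0.39·0.61) + 1.036·√(0.49·0.51)]² / (0.10)²
  = [1.282·0.4877 + 1.036·0.4999]² / 0.0100
  = [1.1432]² / 0.0100
  = 130.69
Round up → n = 131.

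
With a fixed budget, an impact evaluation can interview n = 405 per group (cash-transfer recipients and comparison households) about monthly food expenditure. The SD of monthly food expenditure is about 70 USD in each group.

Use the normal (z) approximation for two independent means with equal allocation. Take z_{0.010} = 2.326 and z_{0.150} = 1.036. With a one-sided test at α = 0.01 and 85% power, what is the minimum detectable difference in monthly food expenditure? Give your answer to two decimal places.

δ = (z_α + z_β) · √((σ₁²+σ₂²)/n)
  = (2.326 + 1.036) · √(9800/405)
  = 3.362 · √24.1975
  = 3.362 · 4.9191
  = 16.5380

Minimum detectable difference ≈ 16.54 USD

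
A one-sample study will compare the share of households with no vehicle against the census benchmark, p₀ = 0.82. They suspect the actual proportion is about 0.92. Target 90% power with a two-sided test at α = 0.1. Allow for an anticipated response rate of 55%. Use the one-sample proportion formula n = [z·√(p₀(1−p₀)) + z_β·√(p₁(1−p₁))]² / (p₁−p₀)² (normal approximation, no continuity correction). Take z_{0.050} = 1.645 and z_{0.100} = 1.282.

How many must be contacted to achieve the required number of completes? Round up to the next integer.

n = [z_{α/2}·√(p₀q₀) + z_β·√(p₁q₁)]² / (p₁ − p₀)²
  = [1.645·√(0.82·0.18) + 1.282·√(0.92·0.08)]² / (0.10)²
  = [1.645·0.3842 + 1.282·0.2713]² / 0.0100
  = [0.9798]² / 0.0100
  = 96.00
Adjust for 55% response: 96.00 / 0.55 = 174.54.
Round up → n = 175.

n = 175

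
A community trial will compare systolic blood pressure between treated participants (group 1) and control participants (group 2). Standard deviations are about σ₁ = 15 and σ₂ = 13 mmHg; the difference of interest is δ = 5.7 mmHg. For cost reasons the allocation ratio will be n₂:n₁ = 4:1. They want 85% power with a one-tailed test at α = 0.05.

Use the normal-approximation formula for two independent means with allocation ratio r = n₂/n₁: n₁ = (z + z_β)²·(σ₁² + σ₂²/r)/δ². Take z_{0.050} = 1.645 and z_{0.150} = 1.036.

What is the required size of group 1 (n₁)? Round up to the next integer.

n₁ = (z_α + z_β)² · (σ₁² + σ₂²/r) / δ²
   = (1.645 + 1.036)² · (15² + 13²/4) / 5.7²
   = 7.1878 · (225 + 42.25) / 32.49
   = 7.1878 · 267.25 / 32.49
   = 59.12
Round up → n₁ = 60; n₂ = r·n₁ = 4 × 60 = 240.

n₁ = 60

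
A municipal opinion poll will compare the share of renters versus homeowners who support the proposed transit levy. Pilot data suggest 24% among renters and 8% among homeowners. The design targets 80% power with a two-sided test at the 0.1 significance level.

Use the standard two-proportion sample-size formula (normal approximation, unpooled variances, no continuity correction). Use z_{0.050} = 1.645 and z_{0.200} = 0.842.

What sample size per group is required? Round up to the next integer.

n = 62 per group

n = (z_{α/2} + z_β)² · [p₁(1−p₁) + p₂(1−p₂)] / (p₁ − p₂)²
  = (1.645 + 0.842)² · (0.24·0.76 + 0.08·0.92) / (0.16)²
  = (2.487)² · (0.1824 + 0.0736) / 0.0256
  = 6.1852 · 0.2560 / 0.0256
  = 61.85
Round up → n = 62 per group.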